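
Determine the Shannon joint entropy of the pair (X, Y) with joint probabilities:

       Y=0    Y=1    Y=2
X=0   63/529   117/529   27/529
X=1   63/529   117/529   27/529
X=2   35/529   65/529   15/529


H(X,Y) = -Σ p(x,y) log₂ p(x,y)
  p(0,0)=63/529: -0.1191 × log₂(0.1191) = 0.3656
  p(0,1)=117/529: -0.2212 × log₂(0.2212) = 0.4814
  p(0,2)=27/529: -0.0510 × log₂(0.0510) = 0.2191
  p(1,0)=63/529: -0.1191 × log₂(0.1191) = 0.3656
  p(1,1)=117/529: -0.2212 × log₂(0.2212) = 0.4814
  p(1,2)=27/529: -0.0510 × log₂(0.0510) = 0.2191
  p(2,0)=35/529: -0.0662 × log₂(0.0662) = 0.2592
  p(2,1)=65/529: -0.1229 × log₂(0.1229) = 0.3717
  p(2,2)=15/529: -0.0284 × log₂(0.0284) = 0.1458
H(X,Y) = 2.9088 bits


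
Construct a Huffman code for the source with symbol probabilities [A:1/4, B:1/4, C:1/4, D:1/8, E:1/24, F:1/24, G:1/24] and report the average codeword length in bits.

Huffman tree construction:
Combine smallest probabilities repeatedly
Resulting codes:
  A: 00 (length 2)
  B: 01 (length 2)
  C: 10 (length 2)
  D: 110 (length 3)
  E: 11110 (length 5)
  F: 11111 (length 5)
  G: 1110 (length 4)
Average length = Σ p(s) × length(s) = 2.4583 bits


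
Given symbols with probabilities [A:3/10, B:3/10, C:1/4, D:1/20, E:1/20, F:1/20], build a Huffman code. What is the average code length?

Huffman tree construction:
Combine smallest probabilities repeatedly
Resulting codes:
  A: 10 (length 2)
  B: 11 (length 2)
  C: 01 (length 2)
  D: 0010 (length 4)
  E: 0011 (length 4)
  F: 000 (length 3)
Average length = Σ p(s) × length(s) = 2.2500 bits


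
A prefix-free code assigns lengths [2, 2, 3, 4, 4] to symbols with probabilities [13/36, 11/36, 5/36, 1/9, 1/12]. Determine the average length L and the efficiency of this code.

Average length L = Σ p_i × l_i = 2.5278 bits
Entropy H = 2.0998 bits
Efficiency η = H/L × 100% = 83.07%


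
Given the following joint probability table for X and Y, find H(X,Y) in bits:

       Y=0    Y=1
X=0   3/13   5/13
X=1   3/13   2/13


H(X,Y) = -Σ p(x,y) log₂ p(x,y)
  p(0,0)=3/13: -0.2308 × log₂(0.2308) = 0.4882
  p(0,1)=5/13: -0.3846 × log₂(0.3846) = 0.5302
  p(1,0)=3/13: -0.2308 × log₂(0.2308) = 0.4882
  p(1,1)=2/13: -0.1538 × log₂(0.1538) = 0.4155
H(X,Y) = 1.9220 bits


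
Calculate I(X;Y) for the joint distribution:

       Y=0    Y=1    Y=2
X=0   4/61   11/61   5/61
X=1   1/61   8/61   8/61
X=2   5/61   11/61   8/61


H(X) = 1.5707, H(Y) = 1.4608, H(X,Y) = 2.9910
I(X;Y) = H(X) + H(Y) - H(X,Y) = 0.0405 bits


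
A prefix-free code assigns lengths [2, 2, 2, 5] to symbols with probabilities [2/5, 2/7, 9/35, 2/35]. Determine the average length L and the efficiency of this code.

Average length L = Σ p_i × l_i = 2.1714 bits
Entropy H = 1.7850 bits
Efficiency η = H/L × 100% = 82.20%


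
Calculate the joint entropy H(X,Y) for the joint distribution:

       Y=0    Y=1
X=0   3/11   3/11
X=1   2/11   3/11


H(X,Y) = -Σ p(x,y) log₂ p(x,y)
  p(0,0)=3/11: -0.2727 × log₂(0.2727) = 0.5112
  p(0,1)=3/11: -0.2727 × log₂(0.2727) = 0.5112
  p(1,0)=2/11: -0.1818 × log₂(0.1818) = 0.4472
  p(1,1)=3/11: -0.2727 × log₂(0.2727) = 0.5112
H(X,Y) = 1.9808 bits


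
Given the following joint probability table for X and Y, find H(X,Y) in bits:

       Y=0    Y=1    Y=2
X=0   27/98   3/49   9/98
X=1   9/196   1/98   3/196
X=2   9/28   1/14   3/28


H(X,Y) = -Σ p(x,y) log₂ p(x,y)
  p(0,0)=27/98: -0.2755 × log₂(0.2755) = 0.5124
  p(0,1)=3/49: -0.0612 × log₂(0.0612) = 0.2467
  p(0,2)=9/98: -0.0918 × log₂(0.0918) = 0.3164
  p(1,0)=9/196: -0.0459 × log₂(0.0459) = 0.2041
  p(1,1)=1/98: -0.0102 × log₂(0.0102) = 0.0675
  p(1,2)=3/196: -0.0153 × log₂(0.0153) = 0.0923
  p(2,0)=9/28: -0.3214 × log₂(0.3214) = 0.5263
  p(2,1)=1/14: -0.0714 × log₂(0.0714) = 0.2720
  p(2,2)=3/28: -0.1071 × log₂(0.1071) = 0.3453
H(X,Y) = 2.5829 bits


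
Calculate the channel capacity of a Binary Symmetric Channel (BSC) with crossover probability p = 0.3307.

For BSC with error probability p:
C = 1 - H(p) where H(p) is binary entropy
H(0.3307) = -0.3307 × log₂(0.3307) - 0.6693 × log₂(0.6693)
H(p) = 0.9156
C = 1 - 0.9156 = 0.0844 bits/use


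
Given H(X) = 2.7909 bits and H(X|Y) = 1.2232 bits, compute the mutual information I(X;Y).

I(X;Y) = H(X) - H(X|Y)
I(X;Y) = 2.7909 - 1.2232 = 1.5677 bits


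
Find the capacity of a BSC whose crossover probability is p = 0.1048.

For BSC with error probability p:
C = 1 - H(p) where H(p) is binary entropy
H(0.1048) = -0.1048 × log₂(0.1048) - 0.8952 × log₂(0.8952)
H(p) = 0.4840
C = 1 - 0.4840 = 0.5160 bits/use


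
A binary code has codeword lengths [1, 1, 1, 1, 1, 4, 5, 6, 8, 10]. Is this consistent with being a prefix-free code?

Kraft inequality: Σ 2^(-l_i) ≤ 1 for prefix-free code
Calculating: 2^(-1) + 2^(-1) + 2^(-1) + 2^(-1) + 2^(-1) + 2^(-4) + 2^(-5) + 2^(-6) + 2^(-8) + 2^(-10)
= 0.5 + 0.5 + 0.5 + 0.5 + 0.5 + 0.0625 + 0.03125 + 0.015625 + 0.00390625 + 0.0009765625
= 2.6143
Since 2.6143 > 1, prefix-free code does not exist


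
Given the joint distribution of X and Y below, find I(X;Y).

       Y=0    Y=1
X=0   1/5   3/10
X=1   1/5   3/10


H(X) = 1.0000, H(Y) = 0.9710, H(X,Y) = 1.9710
I(X;Y) = H(X) + H(Y) - H(X,Y) = 0.0000 bits


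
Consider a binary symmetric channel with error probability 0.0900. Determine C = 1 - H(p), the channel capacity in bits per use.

For BSC with error probability p:
C = 1 - H(p) where H(p) is binary entropy
H(0.0900) = -0.0900 × log₂(0.0900) - 0.9100 × log₂(0.9100)
H(p) = 0.4365
C = 1 - 0.4365 = 0.5635 bits/use


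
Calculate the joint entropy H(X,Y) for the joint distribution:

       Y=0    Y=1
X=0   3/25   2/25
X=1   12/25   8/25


H(X,Y) = -Σ p(x,y) log₂ p(x,y)
  p(0,0)=3/25: -0.1200 × log₂(0.1200) = 0.3671
  p(0,1)=2/25: -0.0800 × log₂(0.0800) = 0.2915
  p(1,0)=12/25: -0.4800 × log₂(0.4800) = 0.5083
  p(1,1)=8/25: -0.3200 × log₂(0.3200) = 0.5260
H(X,Y) = 1.6929 bits


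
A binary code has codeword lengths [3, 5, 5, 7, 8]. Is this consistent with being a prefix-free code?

Kraft inequality: Σ 2^(-l_i) ≤ 1 for prefix-free code
Calculating: 2^(-3) + 2^(-5) + 2^(-5) + 2^(-7) + 2^(-8)
= 0.125 + 0.03125 + 0.03125 + 0.0078125 + 0.00390625
= 0.1992
Since 0.1992 ≤ 1, prefix-free code exists


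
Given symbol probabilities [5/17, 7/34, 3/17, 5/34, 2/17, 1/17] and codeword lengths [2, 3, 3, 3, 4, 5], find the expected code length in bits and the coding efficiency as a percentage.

Average length L = Σ p_i × l_i = 2.9412 bits
Entropy H = 2.4407 bits
Efficiency η = H/L × 100% = 82.98%


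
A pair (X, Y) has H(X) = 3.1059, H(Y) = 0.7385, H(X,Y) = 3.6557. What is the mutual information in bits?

I(X;Y) = H(X) + H(Y) - H(X,Y)
I(X;Y) = 3.1059 + 0.7385 - 3.6557 = 0.1887 bits


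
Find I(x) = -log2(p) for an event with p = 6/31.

Information content I(x) = -log₂(p(x))
I = -log₂(6/31) = -log₂(0.1935)
I = 2.3692 bits


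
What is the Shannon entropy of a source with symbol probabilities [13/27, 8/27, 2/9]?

H(X) = -Σ p(x) log₂ p(x)
  -13/27 × log₂(13/27) = 0.5077
  -8/27 × log₂(8/27) = 0.5200
  -2/9 × log₂(2/9) = 0.4822
H(X) = 1.5099 bits


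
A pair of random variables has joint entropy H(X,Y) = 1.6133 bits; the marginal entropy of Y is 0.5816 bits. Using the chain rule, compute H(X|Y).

Chain rule: H(X,Y) = H(X|Y) + H(Y)
H(X|Y) = H(X,Y) - H(Y) = 1.6133 - 0.5816 = 1.0317 bits


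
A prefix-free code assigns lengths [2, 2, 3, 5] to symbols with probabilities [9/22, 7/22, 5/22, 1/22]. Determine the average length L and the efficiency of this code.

Average length L = Σ p_i × l_i = 2.3636 bits
Entropy H = 1.7417 bits
Efficiency η = H/L × 100% = 73.69%


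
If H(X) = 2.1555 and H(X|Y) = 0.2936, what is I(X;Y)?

I(X;Y) = H(X) - H(X|Y)
I(X;Y) = 2.1555 - 0.2936 = 1.8619 bits


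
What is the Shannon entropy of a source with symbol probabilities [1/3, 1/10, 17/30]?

H(X) = -Σ p(x) log₂ p(x)
  -1/3 × log₂(1/3) = 0.5283
  -1/10 × log₂(1/10) = 0.3322
  -17/30 × log₂(17/30) = 0.4643
H(X) = 1.3249 bits


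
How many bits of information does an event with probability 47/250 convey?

Information content I(x) = -log₂(p(x))
I = -log₂(47/250) = -log₂(0.1880)
I = 2.4112 bits


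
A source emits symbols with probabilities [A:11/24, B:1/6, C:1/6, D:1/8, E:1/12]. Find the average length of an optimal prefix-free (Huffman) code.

Huffman tree construction:
Combine smallest probabilities repeatedly
Resulting codes:
  A: 0 (length 1)
  B: 110 (length 3)
  C: 111 (length 3)
  D: 101 (length 3)
  E: 100 (length 3)
Average length = Σ p(s) × length(s) = 2.0833 bits


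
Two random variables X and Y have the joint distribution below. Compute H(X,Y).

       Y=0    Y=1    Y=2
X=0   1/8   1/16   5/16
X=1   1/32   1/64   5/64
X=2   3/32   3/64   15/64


H(X,Y) = -Σ p(x,y) log₂ p(x,y)
  p(0,0)=1/8: -0.1250 × log₂(0.1250) = 0.3750
  p(0,1)=1/16: -0.0625 × log₂(0.0625) = 0.2500
  p(0,2)=5/16: -0.3125 × log₂(0.3125) = 0.5244
  p(1,0)=1/32: -0.0312 × log₂(0.0312) = 0.1562
  p(1,1)=1/64: -0.0156 × log₂(0.0156) = 0.0938
  p(1,2)=5/64: -0.0781 × log₂(0.0781) = 0.2873
  p(2,0)=3/32: -0.0938 × log₂(0.0938) = 0.3202
  p(2,1)=3/64: -0.0469 × log₂(0.0469) = 0.2070
  p(2,2)=15/64: -0.2344 × log₂(0.2344) = 0.4906
H(X,Y) = 2.7044 bits


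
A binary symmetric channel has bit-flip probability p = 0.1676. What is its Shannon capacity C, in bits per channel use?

For BSC with error probability p:
C = 1 - H(p) where H(p) is binary entropy
H(0.1676) = -0.1676 × log₂(0.1676) - 0.8324 × log₂(0.8324)
H(p) = 0.6522
C = 1 - 0.6522 = 0.3478 bits/use


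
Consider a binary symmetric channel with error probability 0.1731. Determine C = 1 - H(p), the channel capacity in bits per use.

For BSC with error probability p:
C = 1 - H(p) where H(p) is binary entropy
H(0.1731) = -0.1731 × log₂(0.1731) - 0.8269 × log₂(0.8269)
H(p) = 0.6647
C = 1 - 0.6647 = 0.3353 bits/use


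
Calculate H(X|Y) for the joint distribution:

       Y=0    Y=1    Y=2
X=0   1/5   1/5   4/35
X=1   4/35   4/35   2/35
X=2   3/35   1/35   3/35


H(X|Y) = Σ_y p(y) H(X|Y=y)
  p(Y=0) = 2/5, H(X|Y=0) = 1.4926
  p(Y=1) = 12/35, H(X|Y=1) = 1.2807
  p(Y=2) = 9/35, H(X|Y=2) = 1.5305
H(X|Y) = 0.4000×1.4926 + 0.3429×1.2807 + 0.2571×1.5305 = 1.4297 bits


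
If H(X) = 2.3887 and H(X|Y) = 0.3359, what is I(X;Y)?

I(X;Y) = H(X) - H(X|Y)
I(X;Y) = 2.3887 - 0.3359 = 2.0528 bits


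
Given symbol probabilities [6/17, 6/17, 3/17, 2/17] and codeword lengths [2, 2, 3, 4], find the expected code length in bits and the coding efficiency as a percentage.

Average length L = Σ p_i × l_i = 2.4118 bits
Entropy H = 1.8654 bits
Efficiency η = H/L × 100% = 77.35%


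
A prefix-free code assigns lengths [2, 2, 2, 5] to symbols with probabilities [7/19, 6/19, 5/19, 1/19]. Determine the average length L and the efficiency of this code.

Average length L = Σ p_i × l_i = 2.1579 bits
Entropy H = 1.7863 bits
Efficiency η = H/L × 100% = 82.78%


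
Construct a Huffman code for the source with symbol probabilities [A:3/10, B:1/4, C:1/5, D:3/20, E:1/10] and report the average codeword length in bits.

Huffman tree construction:
Combine smallest probabilities repeatedly
Resulting codes:
  A: 11 (length 2)
  B: 01 (length 2)
  C: 00 (length 2)
  D: 101 (length 3)
  E: 100 (length 3)
Average length = Σ p(s) × length(s) = 2.2500 bits


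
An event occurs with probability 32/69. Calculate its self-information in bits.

Information content I(x) = -log₂(p(x))
I = -log₂(32/69) = -log₂(0.4638)
I = 1.1085 bits


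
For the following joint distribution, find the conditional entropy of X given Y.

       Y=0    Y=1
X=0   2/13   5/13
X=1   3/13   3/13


H(X|Y) = Σ_y p(y) H(X|Y=y)
  p(Y=0) = 5/13, H(X|Y=0) = 0.9710
  p(Y=1) = 8/13, H(X|Y=1) = 0.9544
H(X|Y) = 0.3846×0.9710 + 0.6154×0.9544 = 0.9608 bits


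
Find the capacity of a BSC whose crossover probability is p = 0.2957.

For BSC with error probability p:
C = 1 - H(p) where H(p) is binary entropy
H(0.2957) = -0.2957 × log₂(0.2957) - 0.7043 × log₂(0.7043)
H(p) = 0.8760
C = 1 - 0.8760 = 0.1240 bits/use


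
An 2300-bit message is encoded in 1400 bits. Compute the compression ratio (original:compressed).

Compression ratio = Original / Compressed
= 2300 / 1400 = 1.64:1


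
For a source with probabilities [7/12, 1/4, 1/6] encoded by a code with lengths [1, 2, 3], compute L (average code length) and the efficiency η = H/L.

Average length L = Σ p_i × l_i = 1.5833 bits
Entropy H = 1.3844 bits
Efficiency η = H/L × 100% = 87.44%


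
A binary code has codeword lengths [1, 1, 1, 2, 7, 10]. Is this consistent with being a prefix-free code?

Kraft inequality: Σ 2^(-l_i) ≤ 1 for prefix-free code
Calculating: 2^(-1) + 2^(-1) + 2^(-1) + 2^(-2) + 2^(-7) + 2^(-10)
= 0.5 + 0.5 + 0.5 + 0.25 + 0.0078125 + 0.0009765625
= 1.7588
Since 1.7588 > 1, prefix-free code does not exist


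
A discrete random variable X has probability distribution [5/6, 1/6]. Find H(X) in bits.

H(X) = -Σ p(x) log₂ p(x)
  -5/6 × log₂(5/6) = 0.2192
  -1/6 × log₂(1/6) = 0.4308
H(X) = 0.6500 bits


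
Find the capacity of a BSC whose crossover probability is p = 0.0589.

For BSC with error probability p:
C = 1 - H(p) where H(p) is binary entropy
H(0.0589) = -0.0589 × log₂(0.0589) - 0.9411 × log₂(0.9411)
H(p) = 0.3231
C = 1 - 0.3231 = 0.6769 bits/use


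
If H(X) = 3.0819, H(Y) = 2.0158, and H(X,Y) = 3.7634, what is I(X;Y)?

I(X;Y) = H(X) + H(Y) - H(X,Y)
I(X;Y) = 3.0819 + 2.0158 - 3.7634 = 1.3343 bits


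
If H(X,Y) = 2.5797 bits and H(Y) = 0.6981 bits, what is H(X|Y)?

Chain rule: H(X,Y) = H(X|Y) + H(Y)
H(X|Y) = H(X,Y) - H(Y) = 2.5797 - 0.6981 = 1.8816 bits


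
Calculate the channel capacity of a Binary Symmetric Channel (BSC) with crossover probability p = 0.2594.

For BSC with error probability p:
C = 1 - H(p) where H(p) is binary entropy
H(0.2594) = -0.2594 × log₂(0.2594) - 0.7406 × log₂(0.7406)
H(p) = 0.8258
C = 1 - 0.8258 = 0.1742 bits/use


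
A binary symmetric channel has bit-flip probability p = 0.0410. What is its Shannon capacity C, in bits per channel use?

For BSC with error probability p:
C = 1 - H(p) where H(p) is binary entropy
H(0.0410) = -0.0410 × log₂(0.0410) - 0.9590 × log₂(0.9590)
H(p) = 0.2469
C = 1 - 0.2469 = 0.7531 bits/use


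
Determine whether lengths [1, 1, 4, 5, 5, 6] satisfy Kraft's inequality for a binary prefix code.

Kraft inequality: Σ 2^(-l_i) ≤ 1 for prefix-free code
Calculating: 2^(-1) + 2^(-1) + 2^(-4) + 2^(-5) + 2^(-5) + 2^(-6)
= 0.5 + 0.5 + 0.0625 + 0.03125 + 0.03125 + 0.015625
= 1.1406
Since 1.1406 > 1, prefix-free code does not exist


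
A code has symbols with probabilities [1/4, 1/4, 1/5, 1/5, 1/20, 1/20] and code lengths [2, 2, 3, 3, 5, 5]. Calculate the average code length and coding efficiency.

Average length L = Σ p_i × l_i = 2.7000 bits
Entropy H = 2.3610 bits
Efficiency η = H/L × 100% = 87.44%


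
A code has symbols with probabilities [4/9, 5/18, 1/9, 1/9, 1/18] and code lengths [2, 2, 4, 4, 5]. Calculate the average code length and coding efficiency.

Average length L = Σ p_i × l_i = 2.6111 bits
Entropy H = 1.9694 bits
Efficiency η = H/L × 100% = 75.42%


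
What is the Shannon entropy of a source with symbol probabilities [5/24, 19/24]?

H(X) = -Σ p(x) log₂ p(x)
  -5/24 × log₂(5/24) = 0.4715
  -19/24 × log₂(19/24) = 0.2668
H(X) = 0.7383 bits


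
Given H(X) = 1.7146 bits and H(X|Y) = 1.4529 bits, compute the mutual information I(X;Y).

I(X;Y) = H(X) - H(X|Y)
I(X;Y) = 1.7146 - 1.4529 = 0.2617 bits


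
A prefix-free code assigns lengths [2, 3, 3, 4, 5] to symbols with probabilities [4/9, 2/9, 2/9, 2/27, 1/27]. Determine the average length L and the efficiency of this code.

Average length L = Σ p_i × l_i = 2.7037 bits
Entropy H = 1.9386 bits
Efficiency η = H/L × 100% = 71.70%


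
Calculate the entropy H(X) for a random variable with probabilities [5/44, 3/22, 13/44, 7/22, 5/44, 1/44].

H(X) = -Σ p(x) log₂ p(x)
  -5/44 × log₂(5/44) = 0.3565
  -3/22 × log₂(3/22) = 0.3920
  -13/44 × log₂(13/44) = 0.5197
  -7/22 × log₂(7/22) = 0.5257
  -5/44 × log₂(5/44) = 0.3565
  -1/44 × log₂(1/44) = 0.1241
H(X) = 2.2745 bits


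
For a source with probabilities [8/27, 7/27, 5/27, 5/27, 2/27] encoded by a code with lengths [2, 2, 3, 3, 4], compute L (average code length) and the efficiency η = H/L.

Average length L = Σ p_i × l_i = 2.5185 bits
Entropy H = 2.2041 bits
Efficiency η = H/L × 100% = 87.52%


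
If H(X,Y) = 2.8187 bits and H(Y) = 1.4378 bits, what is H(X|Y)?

Chain rule: H(X,Y) = H(X|Y) + H(Y)
H(X|Y) = H(X,Y) - H(Y) = 2.8187 - 1.4378 = 1.3809 bits


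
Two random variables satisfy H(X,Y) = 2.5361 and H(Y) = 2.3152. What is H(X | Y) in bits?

Chain rule: H(X,Y) = H(X|Y) + H(Y)
H(X|Y) = H(X,Y) - H(Y) = 2.5361 - 2.3152 = 0.2209 bits


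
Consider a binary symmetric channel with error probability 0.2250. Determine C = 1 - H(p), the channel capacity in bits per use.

For BSC with error probability p:
C = 1 - H(p) where H(p) is binary entropy
H(0.2250) = -0.2250 × log₂(0.2250) - 0.7750 × log₂(0.7750)
H(p) = 0.7692
C = 1 - 0.7692 = 0.2308 bits/use


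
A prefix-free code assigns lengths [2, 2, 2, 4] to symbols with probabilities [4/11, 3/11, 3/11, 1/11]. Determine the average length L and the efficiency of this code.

Average length L = Σ p_i × l_i = 2.1818 bits
Entropy H = 1.8676 bits
Efficiency η = H/L × 100% = 85.60%


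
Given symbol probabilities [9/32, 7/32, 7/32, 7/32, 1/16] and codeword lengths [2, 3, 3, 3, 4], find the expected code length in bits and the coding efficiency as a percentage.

Average length L = Σ p_i × l_i = 2.7812 bits
Entropy H = 2.2036 bits
Efficiency η = H/L × 100% = 79.23%


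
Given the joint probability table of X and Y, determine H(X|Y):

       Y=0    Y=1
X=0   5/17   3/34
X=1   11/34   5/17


H(X|Y) = Σ_y p(y) H(X|Y=y)
  p(Y=0) = 21/34, H(X|Y=0) = 0.9984
  p(Y=1) = 13/34, H(X|Y=1) = 0.7793
H(X|Y) = 0.6176×0.9984 + 0.3824×0.7793 = 0.9146 bits


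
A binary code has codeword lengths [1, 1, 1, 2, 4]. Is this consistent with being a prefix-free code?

Kraft inequality: Σ 2^(-l_i) ≤ 1 for prefix-free code
Calculating: 2^(-1) + 2^(-1) + 2^(-1) + 2^(-2) + 2^(-4)
= 0.5 + 0.5 + 0.5 + 0.25 + 0.0625
= 1.8125
Since 1.8125 > 1, prefix-free code does not exist


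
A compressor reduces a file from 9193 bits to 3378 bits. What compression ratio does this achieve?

Compression ratio = Original / Compressed
= 9193 / 3378 = 2.72:1


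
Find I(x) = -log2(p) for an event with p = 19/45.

Information content I(x) = -log₂(p(x))
I = -log₂(19/45) = -log₂(0.4222)
I = 1.2439 bits


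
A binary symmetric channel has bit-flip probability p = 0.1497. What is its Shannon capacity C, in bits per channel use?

For BSC with error probability p:
C = 1 - H(p) where H(p) is binary entropy
H(0.1497) = -0.1497 × log₂(0.1497) - 0.8503 × log₂(0.8503)
H(p) = 0.6091
C = 1 - 0.6091 = 0.3909 bits/use


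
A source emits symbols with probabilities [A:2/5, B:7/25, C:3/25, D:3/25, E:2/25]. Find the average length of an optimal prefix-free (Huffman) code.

Huffman tree construction:
Combine smallest probabilities repeatedly
Resulting codes:
  A: 0 (length 1)
  B: 10 (length 2)
  C: 1111 (length 4)
  D: 110 (length 3)
  E: 1110 (length 4)
Average length = Σ p(s) × length(s) = 2.1200 bits


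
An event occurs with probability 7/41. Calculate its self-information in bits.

Information content I(x) = -log₂(p(x))
I = -log₂(7/41) = -log₂(0.1707)
I = 2.5502 bits


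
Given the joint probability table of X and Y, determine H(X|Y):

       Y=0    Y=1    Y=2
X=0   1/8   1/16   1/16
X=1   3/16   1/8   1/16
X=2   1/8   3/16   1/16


H(X|Y) = Σ_y p(y) H(X|Y=y)
  p(Y=0) = 7/16, H(X|Y=0) = 1.5567
  p(Y=1) = 3/8, H(X|Y=1) = 1.4591
  p(Y=2) = 3/16, H(X|Y=2) = 1.5850
H(X|Y) = 0.4375×1.5567 + 0.3750×1.4591 + 0.1875×1.5850 = 1.5254 bits


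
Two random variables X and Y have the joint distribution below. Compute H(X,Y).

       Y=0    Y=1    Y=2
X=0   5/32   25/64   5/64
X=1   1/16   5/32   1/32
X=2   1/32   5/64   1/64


H(X,Y) = -Σ p(x,y) log₂ p(x,y)
  p(0,0)=5/32: -0.1562 × log₂(0.1562) = 0.4184
  p(0,1)=25/64: -0.3906 × log₂(0.3906) = 0.5297
  p(0,2)=5/64: -0.0781 × log₂(0.0781) = 0.2873
  p(1,0)=1/16: -0.0625 × log₂(0.0625) = 0.2500
  p(1,1)=5/32: -0.1562 × log₂(0.1562) = 0.4184
  p(1,2)=1/32: -0.0312 × log₂(0.0312) = 0.1562
  p(2,0)=1/32: -0.0312 × log₂(0.0312) = 0.1562
  p(2,1)=5/64: -0.0781 × log₂(0.0781) = 0.2873
  p(2,2)=1/64: -0.0156 × log₂(0.0156) = 0.0938
H(X,Y) = 2.5976 bits


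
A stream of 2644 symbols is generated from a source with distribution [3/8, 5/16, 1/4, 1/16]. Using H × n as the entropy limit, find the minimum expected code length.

Entropy H = 1.8050 bits/symbol
Minimum bits = H × n = 1.8050 × 2644
= 4772.52 bits


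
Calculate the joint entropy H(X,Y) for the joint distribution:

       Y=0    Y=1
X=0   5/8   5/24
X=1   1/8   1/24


H(X,Y) = -Σ p(x,y) log₂ p(x,y)
  p(0,0)=5/8: -0.6250 × log₂(0.6250) = 0.4238
  p(0,1)=5/24: -0.2083 × log₂(0.2083) = 0.4715
  p(1,0)=1/8: -0.1250 × log₂(0.1250) = 0.3750
  p(1,1)=1/24: -0.0417 × log₂(0.0417) = 0.1910
H(X,Y) = 1.4613 bits


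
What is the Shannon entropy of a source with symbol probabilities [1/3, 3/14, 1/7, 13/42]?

H(X) = -Σ p(x) log₂ p(x)
  -1/3 × log₂(1/3) = 0.5283
  -3/14 × log₂(3/14) = 0.4762
  -1/7 × log₂(1/7) = 0.4011
  -13/42 × log₂(13/42) = 0.5237
H(X) = 1.9293 bits


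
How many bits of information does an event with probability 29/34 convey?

Information content I(x) = -log₂(p(x))
I = -log₂(29/34) = -log₂(0.8529)
I = 0.2295 bits


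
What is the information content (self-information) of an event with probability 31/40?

Information content I(x) = -log₂(p(x))
I = -log₂(31/40) = -log₂(0.7750)
I = 0.3677 bits


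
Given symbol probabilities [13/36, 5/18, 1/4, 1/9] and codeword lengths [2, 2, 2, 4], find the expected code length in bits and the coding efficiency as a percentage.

Average length L = Σ p_i × l_i = 2.2222 bits
Entropy H = 1.8962 bits
Efficiency η = H/L × 100% = 85.33%


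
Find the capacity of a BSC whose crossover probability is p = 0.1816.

For BSC with error probability p:
C = 1 - H(p) where H(p) is binary entropy
H(0.1816) = -0.1816 × log₂(0.1816) - 0.8184 × log₂(0.8184)
H(p) = 0.6836
C = 1 - 0.6836 = 0.3164 bits/use


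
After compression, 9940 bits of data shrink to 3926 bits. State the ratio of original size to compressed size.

Compression ratio = Original / Compressed
= 9940 / 3926 = 2.53:1


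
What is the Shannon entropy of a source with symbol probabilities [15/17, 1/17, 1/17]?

H(X) = -Σ p(x) log₂ p(x)
  -15/17 × log₂(15/17) = 0.1593
  -1/17 × log₂(1/17) = 0.2404
  -1/17 × log₂(1/17) = 0.2404
H(X) = 0.6402 bits


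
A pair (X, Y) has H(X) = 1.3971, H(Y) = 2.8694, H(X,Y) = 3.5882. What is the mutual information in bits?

I(X;Y) = H(X) + H(Y) - H(X,Y)
I(X;Y) = 1.3971 + 2.8694 - 3.5882 = 0.6783 bits


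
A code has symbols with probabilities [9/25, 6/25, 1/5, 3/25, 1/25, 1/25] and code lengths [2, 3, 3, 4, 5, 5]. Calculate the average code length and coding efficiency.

Average length L = Σ p_i × l_i = 2.9200 bits
Entropy H = 2.2277 bits
Efficiency η = H/L × 100% = 76.29%


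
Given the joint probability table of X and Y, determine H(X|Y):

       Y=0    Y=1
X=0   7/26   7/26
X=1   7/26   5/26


H(X|Y) = Σ_y p(y) H(X|Y=y)
  p(Y=0) = 7/13, H(X|Y=0) = 1.0000
  p(Y=1) = 6/13, H(X|Y=1) = 0.9799
H(X|Y) = 0.5385×1.0000 + 0.4615×0.9799 = 0.9907 bits


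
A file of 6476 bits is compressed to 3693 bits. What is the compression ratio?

Compression ratio = Original / Compressed
= 6476 / 3693 = 1.75:1


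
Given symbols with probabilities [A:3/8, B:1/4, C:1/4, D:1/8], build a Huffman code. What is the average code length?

Huffman tree construction:
Combine smallest probabilities repeatedly
Resulting codes:
  A: 11 (length 2)
  B: 01 (length 2)
  C: 10 (length 2)
  D: 00 (length 2)
Average length = Σ p(s) × length(s) = 2.0000 bits


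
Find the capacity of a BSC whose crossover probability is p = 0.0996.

For BSC with error probability p:
C = 1 - H(p) where H(p) is binary entropy
H(0.0996) = -0.0996 × log₂(0.0996) - 0.9004 × log₂(0.9004)
H(p) = 0.4677
C = 1 - 0.4677 = 0.5323 bits/use


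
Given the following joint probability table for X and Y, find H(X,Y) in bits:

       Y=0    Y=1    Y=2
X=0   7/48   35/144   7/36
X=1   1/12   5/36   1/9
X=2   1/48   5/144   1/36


H(X,Y) = -Σ p(x,y) log₂ p(x,y)
  p(0,0)=7/48: -0.1458 × log₂(0.1458) = 0.4051
  p(0,1)=35/144: -0.2431 × log₂(0.2431) = 0.4960
  p(0,2)=7/36: -0.1944 × log₂(0.1944) = 0.4594
  p(1,0)=1/12: -0.0833 × log₂(0.0833) = 0.2987
  p(1,1)=5/36: -0.1389 × log₂(0.1389) = 0.3956
  p(1,2)=1/9: -0.1111 × log₂(0.1111) = 0.3522
  p(2,0)=1/48: -0.0208 × log₂(0.0208) = 0.1164
  p(2,1)=5/144: -0.0347 × log₂(0.0347) = 0.1683
  p(2,2)=1/36: -0.0278 × log₂(0.0278) = 0.1436
H(X,Y) = 2.8353 bits


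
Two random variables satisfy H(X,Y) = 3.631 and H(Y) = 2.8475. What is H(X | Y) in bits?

Chain rule: H(X,Y) = H(X|Y) + H(Y)
H(X|Y) = H(X,Y) - H(Y) = 3.631 - 2.8475 = 0.7835 bits


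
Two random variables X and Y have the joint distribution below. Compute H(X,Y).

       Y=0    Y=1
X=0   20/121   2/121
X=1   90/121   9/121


H(X,Y) = -Σ p(x,y) log₂ p(x,y)
  p(0,0)=20/121: -0.1653 × log₂(0.1653) = 0.4292
  p(0,1)=2/121: -0.0165 × log₂(0.0165) = 0.0978
  p(1,0)=90/121: -0.7438 × log₂(0.7438) = 0.3176
  p(1,1)=9/121: -0.0744 × log₂(0.0744) = 0.2788
H(X,Y) = 1.1235 bits


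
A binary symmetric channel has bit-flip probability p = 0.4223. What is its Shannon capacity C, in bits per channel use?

For BSC with error probability p:
C = 1 - H(p) where H(p) is binary entropy
H(0.4223) = -0.4223 × log₂(0.4223) - 0.5777 × log₂(0.5777)
H(p) = 0.9825
C = 1 - 0.9825 = 0.0175 bits/use


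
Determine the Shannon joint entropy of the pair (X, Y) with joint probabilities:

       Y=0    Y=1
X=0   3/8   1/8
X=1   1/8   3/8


H(X,Y) = -Σ p(x,y) log₂ p(x,y)
  p(0,0)=3/8: -0.3750 × log₂(0.3750) = 0.5306
  p(0,1)=1/8: -0.1250 × log₂(0.1250) = 0.3750
  p(1,0)=1/8: -0.1250 × log₂(0.1250) = 0.3750
  p(1,1)=3/8: -0.3750 × log₂(0.3750) = 0.5306
H(X,Y) = 1.8113 bits


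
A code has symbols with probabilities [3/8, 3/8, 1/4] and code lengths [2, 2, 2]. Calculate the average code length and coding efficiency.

Average length L = Σ p_i × l_i = 2.0000 bits
Entropy H = 1.5613 bits
Efficiency η = H/L × 100% = 78.06%


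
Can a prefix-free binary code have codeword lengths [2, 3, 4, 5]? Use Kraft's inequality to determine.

Kraft inequality: Σ 2^(-l_i) ≤ 1 for prefix-free code
Calculating: 2^(-2) + 2^(-3) + 2^(-4) + 2^(-5)
= 0.25 + 0.125 + 0.0625 + 0.03125
= 0.4688
Since 0.4688 ≤ 1, prefix-free code exists


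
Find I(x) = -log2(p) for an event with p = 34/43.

Information content I(x) = -log₂(p(x))
I = -log₂(34/43) = -log₂(0.7907)
I = 0.3388 bits


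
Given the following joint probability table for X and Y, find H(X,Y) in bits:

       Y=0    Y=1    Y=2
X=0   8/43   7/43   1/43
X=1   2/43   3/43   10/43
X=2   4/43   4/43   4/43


H(X,Y) = -Σ p(x,y) log₂ p(x,y)
  p(0,0)=8/43: -0.1860 × log₂(0.1860) = 0.4514
  p(0,1)=7/43: -0.1628 × log₂(0.1628) = 0.4263
  p(0,2)=1/43: -0.0233 × log₂(0.0233) = 0.1262
  p(1,0)=2/43: -0.0465 × log₂(0.0465) = 0.2059
  p(1,1)=3/43: -0.0698 × log₂(0.0698) = 0.2680
  p(1,2)=10/43: -0.2326 × log₂(0.2326) = 0.4894
  p(2,0)=4/43: -0.0930 × log₂(0.0930) = 0.3187
  p(2,1)=4/43: -0.0930 × log₂(0.0930) = 0.3187
  p(2,2)=4/43: -0.0930 × log₂(0.0930) = 0.3187
H(X,Y) = 2.9233 bits


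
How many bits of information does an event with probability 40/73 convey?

Information content I(x) = -log₂(p(x))
I = -log₂(40/73) = -log₂(0.5479)
I = 0.8679 bits


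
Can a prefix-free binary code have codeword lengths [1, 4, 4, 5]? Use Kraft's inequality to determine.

Kraft inequality: Σ 2^(-l_i) ≤ 1 for prefix-free code
Calculating: 2^(-1) + 2^(-4) + 2^(-4) + 2^(-5)
= 0.5 + 0.0625 + 0.0625 + 0.03125
= 0.6562
Since 0.6562 ≤ 1, prefix-free code exists


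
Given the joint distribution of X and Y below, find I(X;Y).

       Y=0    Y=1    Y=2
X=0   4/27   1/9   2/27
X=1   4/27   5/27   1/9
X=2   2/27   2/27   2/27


H(X) = 1.5305, H(Y) = 1.5664, H(X,Y) = 3.0838
I(X;Y) = H(X) + H(Y) - H(X,Y) = 0.0131 bits


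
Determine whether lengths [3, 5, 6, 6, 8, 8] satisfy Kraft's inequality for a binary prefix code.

Kraft inequality: Σ 2^(-l_i) ≤ 1 for prefix-free code
Calculating: 2^(-3) + 2^(-5) + 2^(-6) + 2^(-6) + 2^(-8) + 2^(-8)
= 0.125 + 0.03125 + 0.015625 + 0.015625 + 0.00390625 + 0.00390625
= 0.1953
Since 0.1953 ≤ 1, prefix-free code exists


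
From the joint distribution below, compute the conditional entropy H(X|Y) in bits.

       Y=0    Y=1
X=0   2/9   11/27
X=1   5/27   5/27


H(X|Y) = Σ_y p(y) H(X|Y=y)
  p(Y=0) = 11/27, H(X|Y=0) = 0.9940
  p(Y=1) = 16/27, H(X|Y=1) = 0.8960
H(X|Y) = 0.4074×0.9940 + 0.5926×0.8960 = 0.9360 bits


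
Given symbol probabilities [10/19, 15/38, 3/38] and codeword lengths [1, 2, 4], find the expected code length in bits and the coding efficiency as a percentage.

Average length L = Σ p_i × l_i = 1.6316 bits
Entropy H = 1.3059 bits
Efficiency η = H/L × 100% = 80.04%


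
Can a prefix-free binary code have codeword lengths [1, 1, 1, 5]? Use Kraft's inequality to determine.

Kraft inequality: Σ 2^(-l_i) ≤ 1 for prefix-free code
Calculating: 2^(-1) + 2^(-1) + 2^(-1) + 2^(-5)
= 0.5 + 0.5 + 0.5 + 0.03125
= 1.5312
Since 1.5312 > 1, prefix-free code does not exist


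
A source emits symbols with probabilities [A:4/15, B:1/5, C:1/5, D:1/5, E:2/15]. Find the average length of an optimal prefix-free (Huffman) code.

Huffman tree construction:
Combine smallest probabilities repeatedly
Resulting codes:
  A: 10 (length 2)
  B: 111 (length 3)
  C: 00 (length 2)
  D: 01 (length 2)
  E: 110 (length 3)
Average length = Σ p(s) × length(s) = 2.3333 bits


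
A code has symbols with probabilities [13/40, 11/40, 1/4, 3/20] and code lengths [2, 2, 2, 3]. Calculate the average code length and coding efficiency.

Average length L = Σ p_i × l_i = 2.1500 bits
Entropy H = 1.9497 bits
Efficiency η = H/L × 100% = 90.68%


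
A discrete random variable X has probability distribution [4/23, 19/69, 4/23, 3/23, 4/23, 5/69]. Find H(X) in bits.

H(X) = -Σ p(x) log₂ p(x)
  -4/23 × log₂(4/23) = 0.4389
  -19/69 × log₂(19/69) = 0.5123
  -4/23 × log₂(4/23) = 0.4389
  -3/23 × log₂(3/23) = 0.3833
  -4/23 × log₂(4/23) = 0.4389
  -5/69 × log₂(5/69) = 0.2744
H(X) = 2.4867 bits


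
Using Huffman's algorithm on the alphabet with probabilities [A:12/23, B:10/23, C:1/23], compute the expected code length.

Huffman tree construction:
Combine smallest probabilities repeatedly
Resulting codes:
  A: 1 (length 1)
  B: 01 (length 2)
  C: 00 (length 2)
Average length = Σ p(s) × length(s) = 1.4783 bits


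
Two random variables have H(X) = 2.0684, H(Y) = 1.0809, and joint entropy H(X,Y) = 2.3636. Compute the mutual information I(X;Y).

I(X;Y) = H(X) + H(Y) - H(X,Y)
I(X;Y) = 2.0684 + 1.0809 - 2.3636 = 0.7857 bits


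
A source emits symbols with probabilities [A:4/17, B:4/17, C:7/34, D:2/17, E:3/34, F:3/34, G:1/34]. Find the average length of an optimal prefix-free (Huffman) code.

Huffman tree construction:
Combine smallest probabilities repeatedly
Resulting codes:
  A: 01 (length 2)
  B: 10 (length 2)
  C: 111 (length 3)
  D: 001 (length 3)
  E: 1101 (length 4)
  F: 000 (length 3)
  G: 1100 (length 4)
Average length = Σ p(s) × length(s) = 2.6471 bits


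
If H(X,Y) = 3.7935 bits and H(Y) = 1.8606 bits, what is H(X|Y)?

Chain rule: H(X,Y) = H(X|Y) + H(Y)
H(X|Y) = H(X,Y) - H(Y) = 3.7935 - 1.8606 = 1.9329 bits


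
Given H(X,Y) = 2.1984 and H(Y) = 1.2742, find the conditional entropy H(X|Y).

Chain rule: H(X,Y) = H(X|Y) + H(Y)
H(X|Y) = H(X,Y) - H(Y) = 2.1984 - 1.2742 = 0.9242 bits


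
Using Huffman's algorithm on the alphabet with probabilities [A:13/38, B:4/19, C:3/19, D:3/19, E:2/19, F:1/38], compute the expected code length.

Huffman tree construction:
Combine smallest probabilities repeatedly
Resulting codes:
  A: 11 (length 2)
  B: 01 (length 2)
  C: 101 (length 3)
  D: 00 (length 2)
  E: 1001 (length 4)
  F: 1000 (length 4)
Average length = Σ p(s) × length(s) = 2.4211 bits


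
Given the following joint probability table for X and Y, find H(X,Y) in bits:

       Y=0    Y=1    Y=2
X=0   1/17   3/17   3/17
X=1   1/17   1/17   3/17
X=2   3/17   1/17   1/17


H(X,Y) = -Σ p(x,y) log₂ p(x,y)
  p(0,0)=1/17: -0.0588 × log₂(0.0588) = 0.2404
  p(0,1)=3/17: -0.1765 × log₂(0.1765) = 0.4416
  p(0,2)=3/17: -0.1765 × log₂(0.1765) = 0.4416
  p(1,0)=1/17: -0.0588 × log₂(0.0588) = 0.2404
  p(1,1)=1/17: -0.0588 × log₂(0.0588) = 0.2404
  p(1,2)=3/17: -0.1765 × log₂(0.1765) = 0.4416
  p(2,0)=3/17: -0.1765 × log₂(0.1765) = 0.4416
  p(2,1)=1/17: -0.0588 × log₂(0.0588) = 0.2404
  p(2,2)=1/17: -0.0588 × log₂(0.0588) = 0.2404
H(X,Y) = 2.9687 bits


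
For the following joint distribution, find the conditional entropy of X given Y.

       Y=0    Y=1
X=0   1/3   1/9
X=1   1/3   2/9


H(X|Y) = Σ_y p(y) H(X|Y=y)
  p(Y=0) = 2/3, H(X|Y=0) = 1.0000
  p(Y=1) = 1/3, H(X|Y=1) = 0.9183
H(X|Y) = 0.6667×1.0000 + 0.3333×0.9183 = 0.9728 bits


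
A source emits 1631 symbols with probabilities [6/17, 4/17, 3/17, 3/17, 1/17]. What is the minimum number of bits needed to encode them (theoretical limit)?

Entropy H = 2.1451 bits/symbol
Minimum bits = H × n = 2.1451 × 1631
= 3498.72 bits


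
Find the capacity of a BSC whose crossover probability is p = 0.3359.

For BSC with error probability p:
C = 1 - H(p) where H(p) is binary entropy
H(0.3359) = -0.3359 × log₂(0.3359) - 0.6641 × log₂(0.6641)
H(p) = 0.9208
C = 1 - 0.9208 = 0.0792 bits/use


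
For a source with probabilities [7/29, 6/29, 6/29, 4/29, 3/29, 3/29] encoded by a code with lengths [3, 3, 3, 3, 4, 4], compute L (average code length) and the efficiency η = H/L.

Average length L = Σ p_i × l_i = 3.2069 bits
Entropy H = 2.5069 bits
Efficiency η = H/L × 100% = 78.17%


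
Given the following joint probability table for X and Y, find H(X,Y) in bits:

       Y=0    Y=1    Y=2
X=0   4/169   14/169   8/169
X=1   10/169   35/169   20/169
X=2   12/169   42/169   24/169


H(X,Y) = -Σ p(x,y) log₂ p(x,y)
  p(0,0)=4/169: -0.0237 × log₂(0.0237) = 0.1278
  p(0,1)=14/169: -0.0828 × log₂(0.0828) = 0.2977
  p(0,2)=8/169: -0.0473 × log₂(0.0473) = 0.2083
  p(1,0)=10/169: -0.0592 × log₂(0.0592) = 0.2414
  p(1,1)=35/169: -0.2071 × log₂(0.2071) = 0.4704
  p(1,2)=20/169: -0.1183 × log₂(0.1183) = 0.3644
  p(2,0)=12/169: -0.0710 × log₂(0.0710) = 0.2710
  p(2,1)=42/169: -0.2485 × log₂(0.2485) = 0.4992
  p(2,2)=24/169: -0.1420 × log₂(0.1420) = 0.3999
H(X,Y) = 2.8800 bits


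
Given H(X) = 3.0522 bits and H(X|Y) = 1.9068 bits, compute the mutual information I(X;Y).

I(X;Y) = H(X) - H(X|Y)
I(X;Y) = 3.0522 - 1.9068 = 1.1454 bits


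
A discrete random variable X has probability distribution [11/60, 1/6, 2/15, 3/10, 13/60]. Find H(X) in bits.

H(X) = -Σ p(x) log₂ p(x)
  -11/60 × log₂(11/60) = 0.4487
  -1/6 × log₂(1/6) = 0.4308
  -2/15 × log₂(2/15) = 0.3876
  -3/10 × log₂(3/10) = 0.5211
  -13/60 × log₂(13/60) = 0.4781
H(X) = 2.2663 bits


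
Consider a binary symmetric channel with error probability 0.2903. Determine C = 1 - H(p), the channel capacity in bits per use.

For BSC with error probability p:
C = 1 - H(p) where H(p) is binary entropy
H(0.2903) = -0.2903 × log₂(0.2903) - 0.7097 × log₂(0.7097)
H(p) = 0.8691
C = 1 - 0.8691 = 0.1309 bits/use


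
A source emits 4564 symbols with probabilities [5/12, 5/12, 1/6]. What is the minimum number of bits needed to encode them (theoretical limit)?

Entropy H = 1.4834 bits/symbol
Minimum bits = H × n = 1.4834 × 4564
= 6770.04 bits


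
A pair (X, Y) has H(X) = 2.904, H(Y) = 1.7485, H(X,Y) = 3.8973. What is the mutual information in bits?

I(X;Y) = H(X) + H(Y) - H(X,Y)
I(X;Y) = 2.904 + 1.7485 - 3.8973 = 0.7552 bits


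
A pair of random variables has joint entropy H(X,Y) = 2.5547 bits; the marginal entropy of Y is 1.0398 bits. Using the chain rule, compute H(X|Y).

Chain rule: H(X,Y) = H(X|Y) + H(Y)
H(X|Y) = H(X,Y) - H(Y) = 2.5547 - 1.0398 = 1.5149 bits


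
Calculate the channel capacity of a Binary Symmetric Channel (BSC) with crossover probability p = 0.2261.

For BSC with error probability p:
C = 1 - H(p) where H(p) is binary entropy
H(0.2261) = -0.2261 × log₂(0.2261) - 0.7739 × log₂(0.7739)
H(p) = 0.7712
C = 1 - 0.7712 = 0.2288 bits/use


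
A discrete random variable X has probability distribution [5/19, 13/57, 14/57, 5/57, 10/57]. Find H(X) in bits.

H(X) = -Σ p(x) log₂ p(x)
  -5/19 × log₂(5/19) = 0.5068
  -13/57 × log₂(13/57) = 0.4863
  -14/57 × log₂(14/57) = 0.4975
  -5/57 × log₂(5/57) = 0.3080
  -10/57 × log₂(10/57) = 0.4405
H(X) = 2.2392 bits


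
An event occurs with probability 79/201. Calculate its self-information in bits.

Information content I(x) = -log₂(p(x))
I = -log₂(79/201) = -log₂(0.3930)
I = 1.3473 bits


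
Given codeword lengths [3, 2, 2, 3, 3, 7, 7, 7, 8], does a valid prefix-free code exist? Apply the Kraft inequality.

Kraft inequality: Σ 2^(-l_i) ≤ 1 for prefix-free code
Calculating: 2^(-3) + 2^(-2) + 2^(-2) + 2^(-3) + 2^(-3) + 2^(-7) + 2^(-7) + 2^(-7) + 2^(-8)
= 0.125 + 0.25 + 0.25 + 0.125 + 0.125 + 0.0078125 + 0.0078125 + 0.0078125 + 0.00390625
= 0.9023
Since 0.9023 ≤ 1, prefix-free code exists


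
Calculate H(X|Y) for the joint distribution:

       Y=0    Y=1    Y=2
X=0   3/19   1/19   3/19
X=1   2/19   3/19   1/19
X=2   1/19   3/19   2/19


H(X|Y) = Σ_y p(y) H(X|Y=y)
  p(Y=0) = 6/19, H(X|Y=0) = 1.4591
  p(Y=1) = 7/19, H(X|Y=1) = 1.4488
  p(Y=2) = 6/19, H(X|Y=2) = 1.4591
H(X|Y) = 0.3158×1.4591 + 0.3684×1.4488 + 0.3158×1.4591 = 1.4553 bits


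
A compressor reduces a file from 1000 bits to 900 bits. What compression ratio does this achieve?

Compression ratio = Original / Compressed
= 1000 / 900 = 1.11:1


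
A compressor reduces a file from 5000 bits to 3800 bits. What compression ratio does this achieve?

Compression ratio = Original / Compressed
= 5000 / 3800 = 1.32:1


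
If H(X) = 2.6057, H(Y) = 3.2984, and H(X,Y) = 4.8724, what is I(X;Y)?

I(X;Y) = H(X) + H(Y) - H(X,Y)
I(X;Y) = 2.6057 + 3.2984 - 4.8724 = 1.0317 bits


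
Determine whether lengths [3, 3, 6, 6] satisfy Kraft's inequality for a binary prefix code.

Kraft inequality: Σ 2^(-l_i) ≤ 1 for prefix-free code
Calculating: 2^(-3) + 2^(-3) + 2^(-6) + 2^(-6)
= 0.125 + 0.125 + 0.015625 + 0.015625
= 0.2812
Since 0.2812 ≤ 1, prefix-free code exists


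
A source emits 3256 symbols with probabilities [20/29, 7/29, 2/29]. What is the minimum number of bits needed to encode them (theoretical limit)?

Entropy H = 1.1307 bits/symbol
Minimum bits = H × n = 1.1307 × 3256
= 3681.68 bits


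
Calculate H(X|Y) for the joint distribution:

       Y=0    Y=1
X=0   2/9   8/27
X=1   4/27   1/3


H(X|Y) = Σ_y p(y) H(X|Y=y)
  p(Y=0) = 10/27, H(X|Y=0) = 0.9710
  p(Y=1) = 17/27, H(X|Y=1) = 0.9975
H(X|Y) = 0.3704×0.9710 + 0.6296×0.9975 = 0.9877 bits
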